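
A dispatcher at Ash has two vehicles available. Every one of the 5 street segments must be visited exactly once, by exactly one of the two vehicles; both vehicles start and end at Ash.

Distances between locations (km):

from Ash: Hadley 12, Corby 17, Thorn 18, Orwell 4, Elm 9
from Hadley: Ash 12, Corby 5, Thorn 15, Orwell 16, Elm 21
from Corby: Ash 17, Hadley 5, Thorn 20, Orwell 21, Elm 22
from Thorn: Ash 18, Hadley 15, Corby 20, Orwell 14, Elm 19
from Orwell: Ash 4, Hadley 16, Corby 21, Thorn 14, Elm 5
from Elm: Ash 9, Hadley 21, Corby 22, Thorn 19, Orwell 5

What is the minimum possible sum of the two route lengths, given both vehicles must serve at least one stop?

Try each way of splitting the stops between the two vehicles (each non-empty) and, for each split, find the best tour for each vehicle:
  {Hadley} + {Corby, Thorn, Orwell, Elm}: 24 + 65 = 89
  {Corby} + {Hadley, Thorn, Orwell, Elm}: 34 + 55 = 89
  {Hadley, Corby} + {Thorn, Orwell, Elm}: 34 + 46 = 80
  {Thorn} + {Hadley, Corby, Orwell, Elm}: 36 + 48 = 84
  {Hadley, Thorn} + {Corby, Orwell, Elm}: 45 + 48 = 93
  {Corby, Thorn} + {Hadley, Orwell, Elm}: 55 + 42 = 97
  … (15 splits in total)
  {Hadley, Corby, Thorn} + {Orwell, Elm}: 55 + 18 = 73  ← best
Best: vehicle 1 Ash → Hadley → Corby → Thorn → Ash = 55; vehicle 2 Ash → Orwell → Elm → Ash = 18; combined 73.

73 km — the smallest possible combined total.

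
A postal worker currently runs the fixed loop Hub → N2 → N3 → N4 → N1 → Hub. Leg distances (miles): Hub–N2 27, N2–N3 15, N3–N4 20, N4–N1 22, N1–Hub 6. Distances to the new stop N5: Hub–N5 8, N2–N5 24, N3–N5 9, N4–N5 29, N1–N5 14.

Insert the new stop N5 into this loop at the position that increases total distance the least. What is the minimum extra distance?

Insertion cost between consecutive stops i–j is d(i,N5) + d(N5,j) − d(i,j):
  between Hub and N2: 8 + 24 − 27 = 5
  between N2 and N3: 24 + 9 − 15 = 18
  between N3 and N4: 9 + 29 − 20 = 18
  between N4 and N1: 29 + 14 − 22 = 21
  between N1 and Hub: 14 + 8 − 6 = 16
Cheapest insertion is between Hub and N2, adding 5.
New total = 90 + 5 = 95.

Adding 5 miles by placing N5 on the Hub–N2 leg.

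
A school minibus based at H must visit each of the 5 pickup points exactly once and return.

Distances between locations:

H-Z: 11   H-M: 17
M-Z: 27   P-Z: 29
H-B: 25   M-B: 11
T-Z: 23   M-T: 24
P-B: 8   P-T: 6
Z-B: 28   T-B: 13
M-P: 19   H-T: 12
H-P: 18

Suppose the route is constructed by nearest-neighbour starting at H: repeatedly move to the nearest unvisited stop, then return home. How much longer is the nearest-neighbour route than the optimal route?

H: Z=11, T=12, M=17, P=18, B=25 ⇒ Z
Z: T=23, M=27, B=28, P=29 ⇒ T
T: P=6, B=13, M=24 ⇒ P
P: B=8, M=19 ⇒ B
B: M=11 ⇒ M
NN route H → Z → T → P → B → M → H costs 76.
Optimal: H → T → P → B → M → Z → H costs 75 (by enumerating all 60 distinct tours).
Excess = 76 − 75 = 1.

1 longer than the optimal tour.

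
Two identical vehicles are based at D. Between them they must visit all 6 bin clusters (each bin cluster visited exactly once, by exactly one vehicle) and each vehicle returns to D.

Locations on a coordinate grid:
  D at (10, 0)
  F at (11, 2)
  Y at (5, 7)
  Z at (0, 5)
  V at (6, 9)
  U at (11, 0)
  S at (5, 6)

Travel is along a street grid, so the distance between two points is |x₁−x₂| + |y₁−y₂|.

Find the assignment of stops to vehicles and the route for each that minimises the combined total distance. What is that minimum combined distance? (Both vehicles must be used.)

Minimum combined distance: 42.

There are 2^5 − 1 = 31 ways to divide the 6 stops into two non-empty groups. For each, the best each vehicle can do is its own shortest tour through its group:
  {F} + {Y, Z, V, U, S}: 6 + 40 = 46
  {Y} + {F, Z, V, U, S}: 24 + 40 = 64
  {F, Y} + {Z, V, U, S}: 26 + 40 = 66
  {Z} + {F, Y, V, U, S}: 30 + 30 = 60
  {F, Z} + {Y, V, U, S}: 32 + 30 = 62
  {Y, Z} + {F, V, U, S}: 34 + 30 = 64
  … (31 splits in total)
  {U} + {F, Y, Z, V, S}: 2 + 40 = 42  ← best
Best: vehicle 1 D → U → D = 2; vehicle 2 D → F → Z → S → Y → V → D = 40; combined 42.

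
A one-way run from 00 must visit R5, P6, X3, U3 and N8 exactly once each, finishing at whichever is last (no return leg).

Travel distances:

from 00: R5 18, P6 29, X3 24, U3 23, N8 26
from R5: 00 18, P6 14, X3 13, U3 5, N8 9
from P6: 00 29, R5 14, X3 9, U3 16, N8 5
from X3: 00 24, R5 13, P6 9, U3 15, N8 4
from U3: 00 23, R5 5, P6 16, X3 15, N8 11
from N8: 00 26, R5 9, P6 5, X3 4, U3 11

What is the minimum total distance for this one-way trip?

Shortest open route: 47.

There are 5! = 120 possible orderings.
00→R5→P6→X3→U3→N8: 18+14+9+15+11 = 67
00→R5→P6→X3→N8→U3: 18+14+9+4+11 = 56
00→R5→P6→U3→X3→N8: 18+14+16+15+4 = 67
00→R5→P6→U3→N8→X3: 18+14+16+11+4 = 63
00→R5→P6→N8→X3→U3: 18+14+5+4+15 = 56
00→R5→P6→N8→U3→X3: 18+14+5+11+15 = 63
00→R5→X3→P6→U3→N8: 18+13+9+16+11 = 67
00→R5→X3→P6→N8→U3: 18+13+9+5+11 = 56
00→R5→X3→U3→P6→N8: 18+13+15+16+5 = 67
00→R5→X3→U3→N8→P6: 18+13+15+11+5 = 62
00→R5→X3→N8→P6→U3: 18+13+4+5+16 = 56
00→R5→X3→N8→U3→P6: 18+13+4+11+16 = 62
00→R5→U3→P6→X3→N8: 18+5+16+9+4 = 52
00→R5→U3→P6→N8→X3: 18+5+16+5+4 = 48
… (106 more)
00→R5→U3→X3→N8→P6: 18+5+15+4+5 = 47  ← best
The minimum is 47.
One shortest path: 00 → R5 → U3 → X3 → N8 → P6.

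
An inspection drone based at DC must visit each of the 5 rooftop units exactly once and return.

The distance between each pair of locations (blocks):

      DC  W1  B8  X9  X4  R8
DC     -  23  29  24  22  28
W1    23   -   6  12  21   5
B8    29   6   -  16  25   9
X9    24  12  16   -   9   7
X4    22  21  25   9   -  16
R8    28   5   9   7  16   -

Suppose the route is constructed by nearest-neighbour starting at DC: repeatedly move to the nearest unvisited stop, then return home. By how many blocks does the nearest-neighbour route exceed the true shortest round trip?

The nearest-neighbour route is 2 blocks longer than optimal.

From DC: X4=22, W1=23, X9=24, R8=28, B8=29 → choose X4 (22).
From X4: X9=9, R8=16, W1=21, B8=25 → choose X9 (9).
From X9: R8=7, W1=12, B8=16 → choose R8 (7).
From R8: W1=5, B8=9 → choose W1 (5).
From W1: B8=6 → choose B8 (6).
NN route DC → X4 → X9 → R8 → W1 → B8 → DC costs 78.
Optimal: DC → W1 → B8 → R8 → X9 → X4 → DC costs 76 (by enumerating all 60 distinct tours).
Excess = 78 − 76 = 2.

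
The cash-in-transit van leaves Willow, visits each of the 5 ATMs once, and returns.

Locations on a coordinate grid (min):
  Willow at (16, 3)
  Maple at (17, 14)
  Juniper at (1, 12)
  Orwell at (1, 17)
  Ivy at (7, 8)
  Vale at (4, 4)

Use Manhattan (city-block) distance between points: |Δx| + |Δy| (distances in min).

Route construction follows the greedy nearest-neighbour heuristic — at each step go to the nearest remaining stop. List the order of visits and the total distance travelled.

Willow → [Maple:12 / Vale:13 / Ivy:14 / Juniper:24 / Orwell:29] → Maple (12)
Maple → [Ivy:16 / Juniper:18 / Orwell:19 / Vale:23] → Ivy (16)
Ivy → [Vale:7 / Juniper:10 / Orwell:15] → Vale (7)
Vale → [Juniper:11 / Orwell:16] → Juniper (11)
Juniper → [Orwell:5] → Orwell (5)
Return Orwell→Willow: 29.
Total = 12 + 16 + 7 + 11 + 5 + 29 = 80.

Total distance 80 min via the nearest-neighbour route Willow → Maple → Ivy → Vale → Juniper → Orwell → Willow.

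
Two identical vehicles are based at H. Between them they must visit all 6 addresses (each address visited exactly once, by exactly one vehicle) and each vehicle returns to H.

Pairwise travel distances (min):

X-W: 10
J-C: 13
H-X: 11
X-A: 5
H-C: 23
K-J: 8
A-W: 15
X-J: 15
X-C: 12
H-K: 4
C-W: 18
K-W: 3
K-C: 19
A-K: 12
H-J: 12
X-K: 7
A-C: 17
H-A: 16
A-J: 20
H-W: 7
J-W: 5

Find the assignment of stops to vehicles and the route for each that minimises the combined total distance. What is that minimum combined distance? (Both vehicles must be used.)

Minimum combined distance: 66 min.

There are 2^5 − 1 = 31 ways to divide the 6 stops into two non-empty groups. For each, the best each vehicle can do is its own shortest tour through its group:
  {X} + {A, K, J, C, W}: 22 + 58 = 80
  {A} + {X, K, J, C, W}: 32 + 48 = 80
  {X, A} + {K, J, C, W}: 32 + 48 = 80
  {K} + {X, A, J, C, W}: 8 + 58 = 66
  {X, K} + {A, J, C, W}: 22 + 58 = 80
  {A, K} + {X, J, C, W}: 32 + 48 = 80
  … (31 splits in total)
Best: vehicle 1 H → K → H = 8; vehicle 2 H → X → A → C → J → W → H = 58; combined 66.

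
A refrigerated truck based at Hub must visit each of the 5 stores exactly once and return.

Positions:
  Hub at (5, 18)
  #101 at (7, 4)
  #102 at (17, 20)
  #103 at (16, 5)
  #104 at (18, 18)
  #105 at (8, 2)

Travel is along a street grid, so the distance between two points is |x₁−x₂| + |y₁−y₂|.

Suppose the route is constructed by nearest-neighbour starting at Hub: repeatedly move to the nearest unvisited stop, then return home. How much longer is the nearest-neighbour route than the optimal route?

Hub: #104=13, #102=14, #101=16, #105=19, #103=24 ⇒ #104
#104: #102=3, #103=15, #101=25, #105=26 ⇒ #102
#102: #103=16, #101=26, #105=27 ⇒ #103
#103: #101=10, #105=11 ⇒ #101
#101: #105=3 ⇒ #105
NN route Hub → #104 → #102 → #103 → #101 → #105 → Hub costs 64.
Optimal: Hub → #101 → #105 → #103 → #102 → #104 → Hub costs 62 (by enumerating all 60 distinct tours).
Excess = 64 − 62 = 2.

2 longer than the optimal tour.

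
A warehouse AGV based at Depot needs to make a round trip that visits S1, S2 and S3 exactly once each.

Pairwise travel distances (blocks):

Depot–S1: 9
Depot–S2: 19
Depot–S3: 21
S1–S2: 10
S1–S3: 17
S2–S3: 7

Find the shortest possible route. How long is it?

There are 3 distinct closed tours to check (reversals are equivalent).
Depot-S1-S2-S3-Depot: 9+10+7+21 = 47
Depot-S1-S3-S2-Depot: 9+17+7+19 = 52
Depot-S2-S1-S3-Depot: 19+10+17+21 = 67
The minimum is 47.
One optimal route: Depot → S1 → S2 → S3 → Depot (or its reverse).

Minimum total distance: 47 blocks.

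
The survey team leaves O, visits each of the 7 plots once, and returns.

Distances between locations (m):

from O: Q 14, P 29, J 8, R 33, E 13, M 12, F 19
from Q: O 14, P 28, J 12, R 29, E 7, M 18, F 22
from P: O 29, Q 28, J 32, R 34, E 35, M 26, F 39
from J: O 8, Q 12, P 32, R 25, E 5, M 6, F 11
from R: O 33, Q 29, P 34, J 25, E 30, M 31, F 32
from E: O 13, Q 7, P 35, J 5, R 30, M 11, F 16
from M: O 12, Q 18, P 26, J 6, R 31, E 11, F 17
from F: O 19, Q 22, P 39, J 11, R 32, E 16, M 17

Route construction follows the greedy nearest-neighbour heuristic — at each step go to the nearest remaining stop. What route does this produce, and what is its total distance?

O → [J:8 / M:12 / E:13 / Q:14 / F:19 / P:29 / R:33] → J (8)
J → [E:5 / M:6 / F:11 / Q:12 / R:25 / P:32] → E (5)
E → [Q:7 / M:11 / F:16 / R:30 / P:35] → Q (7)
Q → [M:18 / F:22 / P:28 / R:29] → M (18)
M → [F:17 / P:26 / R:31] → F (17)
F → [R:32 / P:39] → R (32)
R → [P:34] → P (34)
Return P→O: 29.
Total = 8 + 5 + 7 + 18 + 17 + 32 + 34 + 29 = 150.

Nearest-neighbour total = 150 m; route O → J → E → Q → M → F → R → P → O.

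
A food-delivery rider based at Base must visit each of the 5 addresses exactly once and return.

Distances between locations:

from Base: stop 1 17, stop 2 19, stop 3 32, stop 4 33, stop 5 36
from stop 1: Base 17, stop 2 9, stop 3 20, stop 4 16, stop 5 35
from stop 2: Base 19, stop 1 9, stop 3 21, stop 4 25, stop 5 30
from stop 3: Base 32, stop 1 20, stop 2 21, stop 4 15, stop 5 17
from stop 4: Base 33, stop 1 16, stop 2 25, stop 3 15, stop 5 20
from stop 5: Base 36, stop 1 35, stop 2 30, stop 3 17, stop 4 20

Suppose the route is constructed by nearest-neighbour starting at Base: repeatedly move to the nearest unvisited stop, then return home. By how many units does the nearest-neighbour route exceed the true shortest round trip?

Base: stop 1=17, stop 2=19, stop 3=32, stop 4=33, stop 5=36 ⇒ stop 1
stop 1: stop 2=9, stop 4=16, stop 3=20, stop 5=35 ⇒ stop 2
stop 2: stop 3=21, stop 4=25, stop 5=30 ⇒ stop 3
stop 3: stop 4=15, stop 5=17 ⇒ stop 4
stop 4: stop 5=20 ⇒ stop 5
NN route Base → stop 1 → stop 2 → stop 3 → stop 4 → stop 5 → Base costs 118.
Optimal: Base → stop 1 → stop 4 → stop 5 → stop 3 → stop 2 → Base costs 110 (by enumerating all 60 distinct tours).
Excess = 118 − 110 = 8.

The nearest-neighbour route is 8 longer than optimal.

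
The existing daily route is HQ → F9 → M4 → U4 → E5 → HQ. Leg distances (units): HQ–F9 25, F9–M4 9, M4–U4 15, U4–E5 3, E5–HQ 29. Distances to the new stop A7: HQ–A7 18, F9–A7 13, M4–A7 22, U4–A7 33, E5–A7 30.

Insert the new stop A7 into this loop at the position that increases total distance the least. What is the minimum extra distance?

Adding 6 by placing A7 on the HQ–F9 leg.

Insertion cost between consecutive stops i–j is d(i,A7) + d(A7,j) − d(i,j):
  between HQ and F9: 18 + 13 − 25 = 6
  between F9 and M4: 13 + 22 − 9 = 26
  between M4 and U4: 22 + 33 − 15 = 40
  between U4 and E5: 33 + 30 − 3 = 60
  between E5 and HQ: 30 + 18 − 29 = 19
Cheapest insertion is between HQ and F9, adding 6.
New total = 81 + 6 = 87.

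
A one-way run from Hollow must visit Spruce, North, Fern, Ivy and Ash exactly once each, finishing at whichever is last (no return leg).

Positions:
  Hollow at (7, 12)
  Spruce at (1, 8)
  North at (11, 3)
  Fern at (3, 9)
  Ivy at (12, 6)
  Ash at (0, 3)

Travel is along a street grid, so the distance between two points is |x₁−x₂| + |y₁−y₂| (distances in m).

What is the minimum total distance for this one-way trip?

Shortest open route: 31 m.

There are 5! = 120 possible orderings.
Hollow → Spruce → North → Fern → Ivy → Ash: 10+15+14+12+15 = 66
Hollow → Spruce → North → Fern → Ash → Ivy: 10+15+14+9+15 = 63
Hollow → Spruce → North → Ivy → Fern → Ash: 10+15+4+12+9 = 50
Hollow → Spruce → North → Ivy → Ash → Fern: 10+15+4+15+9 = 53
Hollow → Spruce → North → Ash → Fern → Ivy: 10+15+11+9+12 = 57
Hollow → Spruce → North → Ash → Ivy → Fern: 10+15+11+15+12 = 63
Hollow → Spruce → Fern → North → Ivy → Ash: 10+3+14+4+15 = 46
Hollow → Spruce → Fern → North → Ash → Ivy: 10+3+14+11+15 = 53
Hollow → Spruce → Fern → Ivy → North → Ash: 10+3+12+4+11 = 40
Hollow → Spruce → Fern → Ivy → Ash → North: 10+3+12+15+11 = 51
Hollow → Spruce → Fern → Ash → North → Ivy: 10+3+9+11+4 = 37
Hollow → Spruce → Fern → Ash → Ivy → North: 10+3+9+15+4 = 41
Hollow → Spruce → Ivy → North → Fern → Ash: 10+13+4+14+9 = 50
Hollow → Spruce → Ivy → North → Ash → Fern: 10+13+4+11+9 = 47
… (106 more)
Hollow → Fern → Spruce → Ash → North → Ivy: 7+3+6+11+4 = 31  ← best
The minimum is 31.
One shortest path: Hollow → Fern → Spruce → Ash → North → Ivy.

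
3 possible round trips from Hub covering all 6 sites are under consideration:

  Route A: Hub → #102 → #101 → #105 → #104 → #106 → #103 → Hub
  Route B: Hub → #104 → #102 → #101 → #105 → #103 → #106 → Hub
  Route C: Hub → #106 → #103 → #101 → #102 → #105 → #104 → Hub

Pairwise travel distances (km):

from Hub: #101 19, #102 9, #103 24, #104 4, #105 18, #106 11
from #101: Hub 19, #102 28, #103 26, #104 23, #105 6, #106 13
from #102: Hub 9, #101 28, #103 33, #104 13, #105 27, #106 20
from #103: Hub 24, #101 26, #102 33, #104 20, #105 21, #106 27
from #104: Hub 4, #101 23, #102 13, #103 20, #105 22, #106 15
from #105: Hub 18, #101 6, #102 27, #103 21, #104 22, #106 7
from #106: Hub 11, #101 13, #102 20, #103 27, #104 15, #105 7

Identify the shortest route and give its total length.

Route A: 9 + 28 + 6 + 22 + 15 + 27 + 24 = 131
Route B: 4 + 13 + 28 + 6 + 21 + 27 + 11 = 110
Route C: 11 + 27 + 26 + 28 + 27 + 22 + 4 = 145

110 km — Route B is the shortest.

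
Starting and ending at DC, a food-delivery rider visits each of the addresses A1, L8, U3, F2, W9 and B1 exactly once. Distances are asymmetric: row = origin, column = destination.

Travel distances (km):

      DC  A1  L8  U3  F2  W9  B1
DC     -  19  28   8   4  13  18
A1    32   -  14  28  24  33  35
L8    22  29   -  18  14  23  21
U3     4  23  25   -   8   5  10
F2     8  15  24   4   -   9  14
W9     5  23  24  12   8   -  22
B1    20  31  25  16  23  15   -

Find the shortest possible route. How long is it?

DC→A1→L8→U3→F2→W9→B1→DC: 19+14+18+8+9+22+20 = 110
DC→A1→L8→U3→F2→B1→W9→DC: 19+14+18+8+14+15+5 = 93
DC→A1→L8→U3→W9→F2→B1→DC: 19+14+18+5+8+14+20 = 98
DC→A1→L8→U3→W9→B1→F2→DC: 19+14+18+5+22+23+8 = 109
DC→A1→L8→U3→B1→F2→W9→DC: 19+14+18+10+23+9+5 = 98
DC→A1→L8→U3→B1→W9→F2→DC: 19+14+18+10+15+8+8 = 92
DC→A1→L8→F2→U3→W9→B1→DC: 19+14+14+4+5+22+20 = 98
DC→A1→L8→F2→U3→B1→W9→DC: 19+14+14+4+10+15+5 = 81
… (712 more)
DC→F2→A1→L8→B1→U3→W9→DC: 4+15+14+21+16+5+5 = 80  ← best
The minimum is 80.
One optimal route: DC → F2 → A1 → L8 → B1 → U3 → W9 → DC.

80 km — the shortest possible round trip.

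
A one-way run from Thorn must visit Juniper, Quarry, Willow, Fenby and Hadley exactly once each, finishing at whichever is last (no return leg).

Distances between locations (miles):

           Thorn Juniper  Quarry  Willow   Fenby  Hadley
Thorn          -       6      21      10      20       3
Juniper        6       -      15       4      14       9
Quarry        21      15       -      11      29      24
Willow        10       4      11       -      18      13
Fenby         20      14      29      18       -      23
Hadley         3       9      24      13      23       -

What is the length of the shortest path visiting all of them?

Shortest open route: 55 miles.

There are 5! = 120 possible orderings.
Thorn - Juniper - Quarry - Willow - Fenby - Hadley: 6+15+11+18+23 = 73
Thorn - Juniper - Quarry - Willow - Hadley - Fenby: 6+15+11+13+23 = 68
Thorn - Juniper - Quarry - Fenby - Willow - Hadley: 6+15+29+18+13 = 81
Thorn - Juniper - Quarry - Fenby - Hadley - Willow: 6+15+29+23+13 = 86
Thorn - Juniper - Quarry - Hadley - Willow - Fenby: 6+15+24+13+18 = 76
Thorn - Juniper - Quarry - Hadley - Fenby - Willow: 6+15+24+23+18 = 86
Thorn - Juniper - Willow - Quarry - Fenby - Hadley: 6+4+11+29+23 = 73
Thorn - Juniper - Willow - Quarry - Hadley - Fenby: 6+4+11+24+23 = 68
Thorn - Juniper - Willow - Fenby - Quarry - Hadley: 6+4+18+29+24 = 81
Thorn - Juniper - Willow - Fenby - Hadley - Quarry: 6+4+18+23+24 = 75
Thorn - Juniper - Willow - Hadley - Quarry - Fenby: 6+4+13+24+29 = 76
Thorn - Juniper - Willow - Hadley - Fenby - Quarry: 6+4+13+23+29 = 75
Thorn - Juniper - Fenby - Quarry - Willow - Hadley: 6+14+29+11+13 = 73
Thorn - Juniper - Fenby - Quarry - Hadley - Willow: 6+14+29+24+13 = 86
… (106 more)
Thorn - Hadley - Juniper - Fenby - Willow - Quarry: 3+9+14+18+11 = 55  ← best
The minimum is 55.
One shortest path: Thorn → Hadley → Juniper → Fenby → Willow → Quarry.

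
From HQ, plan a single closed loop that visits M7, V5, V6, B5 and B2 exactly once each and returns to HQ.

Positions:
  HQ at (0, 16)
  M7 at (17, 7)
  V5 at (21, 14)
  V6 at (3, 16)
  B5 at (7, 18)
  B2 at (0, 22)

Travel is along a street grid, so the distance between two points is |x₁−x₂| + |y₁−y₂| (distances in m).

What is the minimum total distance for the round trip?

With 5 stops there are 5!/2 = 60 distinct round trips (a route and its reverse cost the same).
HQ → M7 → V5 → V6 → B5 → B2 → HQ: 26+11+20+6+11+6 = 80
HQ → M7 → V5 → V6 → B2 → B5 → HQ: 26+11+20+9+11+9 = 86
HQ → M7 → V5 → B5 → V6 → B2 → HQ: 26+11+18+6+9+6 = 76
HQ → M7 → V5 → B5 → B2 → V6 → HQ: 26+11+18+11+9+3 = 78
HQ → M7 → V5 → B2 → V6 → B5 → HQ: 26+11+29+9+6+9 = 90
HQ → M7 → V5 → B2 → B5 → V6 → HQ: 26+11+29+11+6+3 = 86
HQ → M7 → V6 → V5 → B5 → B2 → HQ: 26+23+20+18+11+6 = 104
HQ → M7 → V6 → V5 → B2 → B5 → HQ: 26+23+20+29+11+9 = 118
HQ → M7 → V6 → B5 → V5 → B2 → HQ: 26+23+6+18+29+6 = 108
HQ → M7 → V6 → B5 → B2 → V5 → HQ: 26+23+6+11+29+23 = 118
HQ → M7 → V6 → B2 → V5 → B5 → HQ: 26+23+9+29+18+9 = 114
HQ → M7 → V6 → B2 → B5 → V5 → HQ: 26+23+9+11+18+23 = 110
HQ → M7 → B5 → V5 → V6 → B2 → HQ: 26+21+18+20+9+6 = 100
HQ → M7 → B5 → V5 → B2 → V6 → HQ: 26+21+18+29+9+3 = 106
… (46 more)
HQ → V6 → M7 → V5 → B5 → B2 → HQ: 3+23+11+18+11+6 = 72  ← best
The minimum is 72.
One optimal route: HQ → V6 → M7 → V5 → B5 → B2 → HQ (or its reverse).

Minimum total distance: 72 m.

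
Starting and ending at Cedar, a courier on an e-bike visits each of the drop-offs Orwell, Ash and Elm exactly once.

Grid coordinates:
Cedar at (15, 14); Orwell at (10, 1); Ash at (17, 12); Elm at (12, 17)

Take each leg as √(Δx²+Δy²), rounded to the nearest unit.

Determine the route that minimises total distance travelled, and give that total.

There are 3 distinct closed tours to check (reversals are equivalent).
Cedar-Orwell-Ash-Elm-Cedar: 14+13+7+4 = 38
Cedar-Orwell-Elm-Ash-Cedar: 14+16+7+3 = 40
Cedar-Ash-Orwell-Elm-Cedar: 3+13+16+4 = 36
The minimum is 36.
One optimal route: Cedar → Ash → Orwell → Elm → Cedar (or its reverse).

Shortest round trip = 36.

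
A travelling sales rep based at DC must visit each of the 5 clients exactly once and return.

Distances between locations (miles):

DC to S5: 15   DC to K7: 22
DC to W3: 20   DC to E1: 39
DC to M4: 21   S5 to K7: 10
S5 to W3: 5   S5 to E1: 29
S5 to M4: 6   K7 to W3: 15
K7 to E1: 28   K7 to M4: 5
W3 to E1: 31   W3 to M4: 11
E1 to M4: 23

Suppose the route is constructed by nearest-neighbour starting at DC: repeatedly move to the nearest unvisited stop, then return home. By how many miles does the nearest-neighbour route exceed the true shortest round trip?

Excess over optimum: 2 miles.

DC: S5=15, W3=20, M4=21, K7=22, E1=39 ⇒ S5
S5: W3=5, M4=6, K7=10, E1=29 ⇒ W3
W3: M4=11, K7=15, E1=31 ⇒ M4
M4: K7=5, E1=23 ⇒ K7
K7: E1=28 ⇒ E1
NN route DC → S5 → W3 → M4 → K7 → E1 → DC costs 103.
Optimal: DC → S5 → W3 → E1 → M4 → K7 → DC costs 101 (by enumerating all 60 distinct tours).
Excess = 103 − 101 = 2.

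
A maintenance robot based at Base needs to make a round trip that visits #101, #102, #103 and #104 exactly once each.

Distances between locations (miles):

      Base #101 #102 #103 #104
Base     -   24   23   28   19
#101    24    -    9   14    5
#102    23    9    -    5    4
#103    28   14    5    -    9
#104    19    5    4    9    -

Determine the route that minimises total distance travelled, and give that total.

Shortest round trip = 66 miles.

There are 12 distinct closed tours to check (reversals are equivalent).
Base→#101→#102→#103→#104→Base: 24+9+5+9+19 = 66
Base→#101→#102→#104→#103→Base: 24+9+4+9+28 = 74
Base→#101→#103→#102→#104→Base: 24+14+5+4+19 = 66
Base→#101→#103→#104→#102→Base: 24+14+9+4+23 = 74
Base→#101→#104→#102→#103→Base: 24+5+4+5+28 = 66
Base→#101→#104→#103→#102→Base: 24+5+9+5+23 = 66
Base→#102→#101→#103→#104→Base: 23+9+14+9+19 = 74
Base→#102→#101→#104→#103→Base: 23+9+5+9+28 = 74
Base→#102→#103→#101→#104→Base: 23+5+14+5+19 = 66
Base→#102→#104→#101→#103→Base: 23+4+5+14+28 = 74
Base→#103→#101→#102→#104→Base: 28+14+9+4+19 = 74
Base→#103→#102→#101→#104→Base: 28+5+9+5+19 = 66
The minimum is 66.
One optimal route: Base → #101 → #102 → #103 → #104 → Base (or its reverse).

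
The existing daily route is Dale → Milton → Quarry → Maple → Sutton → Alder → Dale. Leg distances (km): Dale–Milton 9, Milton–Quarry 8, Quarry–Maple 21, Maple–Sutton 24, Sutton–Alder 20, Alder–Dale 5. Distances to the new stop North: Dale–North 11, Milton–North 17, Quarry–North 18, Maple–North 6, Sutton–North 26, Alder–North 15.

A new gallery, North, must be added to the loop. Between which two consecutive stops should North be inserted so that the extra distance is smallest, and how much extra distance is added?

+3 km — insert North between Quarry and Maple.

Insertion cost between consecutive stops i–j is d(i,North) + d(North,j) − d(i,j):
  between Dale and Milton: 11 + 17 − 9 = 19
  between Milton and Quarry: 17 + 18 − 8 = 27
  between Quarry and Maple: 18 + 6 − 21 = 3
  between Maple and Sutton: 6 + 26 − 24 = 8
  between Sutton and Alder: 26 + 15 − 20 = 21
  between Alder and Dale: 15 + 11 − 5 = 21
Cheapest insertion is between Quarry and Maple, adding 3.
New total = 87 + 3 = 90.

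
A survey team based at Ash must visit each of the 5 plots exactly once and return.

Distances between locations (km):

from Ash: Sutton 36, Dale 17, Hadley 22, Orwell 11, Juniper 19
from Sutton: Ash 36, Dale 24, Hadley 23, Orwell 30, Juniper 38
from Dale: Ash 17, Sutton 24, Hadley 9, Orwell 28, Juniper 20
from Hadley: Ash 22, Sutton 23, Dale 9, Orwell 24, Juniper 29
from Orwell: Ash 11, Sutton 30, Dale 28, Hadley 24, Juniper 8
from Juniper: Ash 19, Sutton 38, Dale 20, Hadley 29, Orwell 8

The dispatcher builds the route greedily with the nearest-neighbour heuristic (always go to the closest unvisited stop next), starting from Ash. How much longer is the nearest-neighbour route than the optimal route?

Ash: Orwell=11, Dale=17, Juniper=19, Hadley=22, Sutton=36 ⇒ Orwell
Orwell: Juniper=8, Hadley=24, Dale=28, Sutton=30 ⇒ Juniper
Juniper: Dale=20, Hadley=29, Sutton=38 ⇒ Dale
Dale: Hadley=9, Sutton=24 ⇒ Hadley
Hadley: Sutton=23 ⇒ Sutton
NN route Ash → Orwell → Juniper → Dale → Hadley → Sutton → Ash costs 107.
Optimal: Ash → Dale → Hadley → Sutton → Orwell → Juniper → Ash costs 106 (by enumerating all 60 distinct tours).
Excess = 107 − 106 = 1.

1 km longer than the optimal tour.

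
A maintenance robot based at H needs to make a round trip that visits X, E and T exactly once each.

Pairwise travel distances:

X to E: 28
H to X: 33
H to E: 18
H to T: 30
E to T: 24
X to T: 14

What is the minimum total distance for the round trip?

89 — the shortest possible round trip.

H→X→E→T→H: 33+28+24+30 = 115
H→X→T→E→H: 33+14+24+18 = 89
H→E→X→T→H: 18+28+14+30 = 90
The minimum is 89.
One optimal route: H → X → T → E → H (or its reverse).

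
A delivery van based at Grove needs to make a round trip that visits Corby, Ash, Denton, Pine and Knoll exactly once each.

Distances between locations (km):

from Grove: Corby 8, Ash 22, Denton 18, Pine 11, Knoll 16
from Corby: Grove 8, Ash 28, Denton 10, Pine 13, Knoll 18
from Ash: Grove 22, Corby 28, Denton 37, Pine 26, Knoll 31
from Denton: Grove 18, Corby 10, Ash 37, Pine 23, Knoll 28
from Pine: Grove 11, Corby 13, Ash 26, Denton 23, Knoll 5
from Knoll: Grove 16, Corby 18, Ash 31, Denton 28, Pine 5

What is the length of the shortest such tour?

Grove - Corby - Ash - Denton - Pine - Knoll - Grove: 8+28+37+23+5+16 = 117
Grove - Corby - Ash - Denton - Knoll - Pine - Grove: 8+28+37+28+5+11 = 117
Grove - Corby - Ash - Pine - Denton - Knoll - Grove: 8+28+26+23+28+16 = 129
Grove - Corby - Ash - Pine - Knoll - Denton - Grove: 8+28+26+5+28+18 = 113
Grove - Corby - Ash - Knoll - Denton - Pine - Grove: 8+28+31+28+23+11 = 129
Grove - Corby - Ash - Knoll - Pine - Denton - Grove: 8+28+31+5+23+18 = 113
Grove - Corby - Denton - Ash - Pine - Knoll - Grove: 8+10+37+26+5+16 = 102
Grove - Corby - Denton - Ash - Knoll - Pine - Grove: 8+10+37+31+5+11 = 102
Grove - Corby - Denton - Pine - Ash - Knoll - Grove: 8+10+23+26+31+16 = 114
Grove - Corby - Denton - Pine - Knoll - Ash - Grove: 8+10+23+5+31+22 = 99
Grove - Corby - Denton - Knoll - Ash - Pine - Grove: 8+10+28+31+26+11 = 114
Grove - Corby - Denton - Knoll - Pine - Ash - Grove: 8+10+28+5+26+22 = 99
Grove - Corby - Pine - Ash - Denton - Knoll - Grove: 8+13+26+37+28+16 = 128
Grove - Corby - Pine - Ash - Knoll - Denton - Grove: 8+13+26+31+28+18 = 124
… (46 more)
The minimum is 99.
One optimal route: Grove → Corby → Denton → Pine → Knoll → Ash → Grove (or its reverse).

Minimum total distance: 99 km.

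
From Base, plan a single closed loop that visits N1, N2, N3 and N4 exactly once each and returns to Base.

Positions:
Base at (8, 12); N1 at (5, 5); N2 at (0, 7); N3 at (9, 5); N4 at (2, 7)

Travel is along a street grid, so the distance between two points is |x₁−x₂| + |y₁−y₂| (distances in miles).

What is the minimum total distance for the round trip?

Shortest round trip = 32 miles.

With 4 stops there are 4!/2 = 12 distinct round trips (a route and its reverse cost the same).
Base-N1-N2-N3-N4-Base: 10+7+11+9+11 = 48
Base-N1-N2-N4-N3-Base: 10+7+2+9+8 = 36
Base-N1-N3-N2-N4-Base: 10+4+11+2+11 = 38
Base-N1-N3-N4-N2-Base: 10+4+9+2+13 = 38
Base-N1-N4-N2-N3-Base: 10+5+2+11+8 = 36
Base-N1-N4-N3-N2-Base: 10+5+9+11+13 = 48
Base-N2-N1-N3-N4-Base: 13+7+4+9+11 = 44
Base-N2-N1-N4-N3-Base: 13+7+5+9+8 = 42
Base-N2-N3-N1-N4-Base: 13+11+4+5+11 = 44
Base-N2-N4-N1-N3-Base: 13+2+5+4+8 = 32
Base-N3-N1-N2-N4-Base: 8+4+7+2+11 = 32
Base-N3-N2-N1-N4-Base: 8+11+7+5+11 = 42
The minimum is 32.
One optimal route: Base → N2 → N4 → N1 → N3 → Base (or its reverse).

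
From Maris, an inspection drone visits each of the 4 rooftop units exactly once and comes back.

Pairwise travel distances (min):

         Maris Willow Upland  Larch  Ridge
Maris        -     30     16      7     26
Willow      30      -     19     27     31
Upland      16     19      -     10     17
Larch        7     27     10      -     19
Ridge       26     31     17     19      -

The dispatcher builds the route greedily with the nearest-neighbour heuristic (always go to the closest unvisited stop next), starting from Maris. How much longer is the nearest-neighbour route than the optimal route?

The nearest-neighbour route is 3 min longer than optimal.

Maris: Larch=7, Upland=16, Ridge=26, Willow=30 ⇒ Larch
Larch: Upland=10, Ridge=19, Willow=27 ⇒ Upland
Upland: Ridge=17, Willow=19 ⇒ Ridge
Ridge: Willow=31 ⇒ Willow
NN route Maris → Larch → Upland → Ridge → Willow → Maris costs 95.
Optimal: Maris → Willow → Upland → Ridge → Larch → Maris costs 92 (by enumerating all 12 distinct tours).
Excess = 95 − 92 = 3.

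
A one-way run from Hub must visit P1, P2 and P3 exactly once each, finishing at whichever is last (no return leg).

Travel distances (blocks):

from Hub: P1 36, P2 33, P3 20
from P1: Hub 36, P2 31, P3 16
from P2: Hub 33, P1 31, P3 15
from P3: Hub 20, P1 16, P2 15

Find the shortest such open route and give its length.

64 blocks — the minimum one-way total.

There are 3! = 6 possible orderings.
Hub → P1 → P2 → P3: 36+31+15 = 82
Hub → P1 → P3 → P2: 36+16+15 = 67
Hub → P2 → P1 → P3: 33+31+16 = 80
Hub → P2 → P3 → P1: 33+15+16 = 64
Hub → P3 → P1 → P2: 20+16+31 = 67
Hub → P3 → P2 → P1: 20+15+31 = 66
The minimum is 64.
One shortest path: Hub → P2 → P3 → P1.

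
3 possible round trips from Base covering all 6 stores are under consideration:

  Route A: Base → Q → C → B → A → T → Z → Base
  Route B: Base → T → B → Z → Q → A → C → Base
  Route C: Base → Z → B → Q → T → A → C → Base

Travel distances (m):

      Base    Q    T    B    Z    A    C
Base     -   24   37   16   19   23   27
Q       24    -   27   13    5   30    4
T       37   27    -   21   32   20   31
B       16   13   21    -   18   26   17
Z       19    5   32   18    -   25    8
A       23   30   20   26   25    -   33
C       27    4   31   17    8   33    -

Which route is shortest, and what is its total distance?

Route A: 24 + 4 + 17 + 26 + 20 + 32 + 19 = 142
Route B: 37 + 21 + 18 + 5 + 30 + 33 + 27 = 171
Route C: 19 + 18 + 13 + 27 + 20 + 33 + 27 = 157

Shortest is Route A, total 142 m.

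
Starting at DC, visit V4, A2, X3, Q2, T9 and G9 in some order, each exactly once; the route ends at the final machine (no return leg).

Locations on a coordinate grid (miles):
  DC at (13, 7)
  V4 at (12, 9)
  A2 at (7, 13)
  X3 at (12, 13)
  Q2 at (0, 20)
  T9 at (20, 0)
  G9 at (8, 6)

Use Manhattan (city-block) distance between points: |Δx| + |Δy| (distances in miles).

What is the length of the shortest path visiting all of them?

62 miles — the minimum one-way total.

There are 6! = 720 possible orderings.
DC→V4→A2→X3→Q2→T9→G9: 3+9+5+19+40+18 = 94
DC→V4→A2→X3→Q2→G9→T9: 3+9+5+19+22+18 = 76
DC→V4→A2→X3→T9→Q2→G9: 3+9+5+21+40+22 = 100
DC→V4→A2→X3→T9→G9→Q2: 3+9+5+21+18+22 = 78
DC→V4→A2→X3→G9→Q2→T9: 3+9+5+11+22+40 = 90
DC→V4→A2→X3→G9→T9→Q2: 3+9+5+11+18+40 = 86
DC→V4→A2→Q2→X3→T9→G9: 3+9+14+19+21+18 = 84
DC→V4→A2→Q2→X3→G9→T9: 3+9+14+19+11+18 = 74
… (712 more)
DC→T9→G9→V4→X3→A2→Q2: 14+18+7+4+5+14 = 62  ← best
The minimum is 62.
One shortest path: DC → T9 → G9 → V4 → X3 → A2 → Q2.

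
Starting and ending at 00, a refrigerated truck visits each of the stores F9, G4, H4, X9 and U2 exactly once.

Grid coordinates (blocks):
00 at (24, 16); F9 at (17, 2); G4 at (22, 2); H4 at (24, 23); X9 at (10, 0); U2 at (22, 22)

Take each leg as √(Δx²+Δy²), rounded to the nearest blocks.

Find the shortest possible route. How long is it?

60 blocks — the shortest possible round trip.

With 5 stops there are 5!/2 = 60 distinct round trips (a route and its reverse cost the same).
00 → F9 → G4 → H4 → X9 → U2 → 00: 16+5+21+27+25+6 = 100
00 → F9 → G4 → H4 → U2 → X9 → 00: 16+5+21+2+25+21 = 90
00 → F9 → G4 → X9 → H4 → U2 → 00: 16+5+12+27+2+6 = 68
00 → F9 → G4 → X9 → U2 → H4 → 00: 16+5+12+25+2+7 = 67
00 → F9 → G4 → U2 → H4 → X9 → 00: 16+5+20+2+27+21 = 91
00 → F9 → G4 → U2 → X9 → H4 → 00: 16+5+20+25+27+7 = 100
00 → F9 → H4 → G4 → X9 → U2 → 00: 16+22+21+12+25+6 = 102
00 → F9 → H4 → G4 → U2 → X9 → 00: 16+22+21+20+25+21 = 125
00 → F9 → H4 → X9 → G4 → U2 → 00: 16+22+27+12+20+6 = 103
00 → F9 → H4 → X9 → U2 → G4 → 00: 16+22+27+25+20+14 = 124
00 → F9 → H4 → U2 → G4 → X9 → 00: 16+22+2+20+12+21 = 93
00 → F9 → H4 → U2 → X9 → G4 → 00: 16+22+2+25+12+14 = 91
00 → F9 → X9 → G4 → H4 → U2 → 00: 16+7+12+21+2+6 = 64
00 → F9 → X9 → G4 → U2 → H4 → 00: 16+7+12+20+2+7 = 64
… (46 more)
00 → G4 → F9 → X9 → U2 → H4 → 00: 14+5+7+25+2+7 = 60  ← best
The minimum is 60.
One optimal route: 00 → G4 → F9 → X9 → U2 → H4 → 00 (or its reverse).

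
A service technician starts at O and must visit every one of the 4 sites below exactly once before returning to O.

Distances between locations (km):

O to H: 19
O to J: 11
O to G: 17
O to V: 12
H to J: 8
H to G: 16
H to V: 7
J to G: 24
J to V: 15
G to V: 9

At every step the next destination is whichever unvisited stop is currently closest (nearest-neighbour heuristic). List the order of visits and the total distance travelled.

From O: distances to unvisited — J=11, V=12, G=17, H=19. Nearest is J (11).
From J: distances to unvisited — H=8, V=15, G=24. Nearest is H (8).
From H: distances to unvisited — V=7, G=16. Nearest is V (7).
From V: distances to unvisited — G=9. Nearest is G (9).
Return G→O: 17.
Total = 11 + 8 + 7 + 9 + 17 = 52.

Total distance 52 km via the nearest-neighbour route O → J → H → V → G → O.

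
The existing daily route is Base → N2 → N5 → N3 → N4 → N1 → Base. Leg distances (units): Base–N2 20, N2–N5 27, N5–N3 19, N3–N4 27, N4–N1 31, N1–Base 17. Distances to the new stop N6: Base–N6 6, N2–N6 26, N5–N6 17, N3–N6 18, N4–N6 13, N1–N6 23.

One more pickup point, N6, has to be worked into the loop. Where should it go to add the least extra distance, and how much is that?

Adding 4 by placing N6 on the N3–N4 leg.

Insertion cost between consecutive stops i–j is d(i,N6) + d(N6,j) − d(i,j):
  between Base and N2: 6 + 26 − 20 = 12
  between N2 and N5: 26 + 17 − 27 = 16
  between N5 and N3: 17 + 18 − 19 = 16
  between N3 and N4: 18 + 13 − 27 = 4
  between N4 and N1: 13 + 23 − 31 = 5
  between N1 and Base: 23 + 6 − 17 = 12
Cheapest insertion is between N3 and N4, adding 4.
New total = 141 + 4 = 145.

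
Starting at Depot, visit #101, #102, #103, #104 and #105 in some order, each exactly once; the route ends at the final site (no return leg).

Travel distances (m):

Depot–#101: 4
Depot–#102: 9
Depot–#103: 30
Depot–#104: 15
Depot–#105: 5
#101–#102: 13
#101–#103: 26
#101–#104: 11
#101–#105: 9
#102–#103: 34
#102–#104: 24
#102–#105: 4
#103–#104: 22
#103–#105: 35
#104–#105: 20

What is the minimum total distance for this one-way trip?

Minimum one-way distance = 55 m.

There are 5! = 120 possible orderings.
Depot - #101 - #102 - #103 - #104 - #105: 4+13+34+22+20 = 93
Depot - #101 - #102 - #103 - #105 - #104: 4+13+34+35+20 = 106
Depot - #101 - #102 - #104 - #103 - #105: 4+13+24+22+35 = 98
Depot - #101 - #102 - #104 - #105 - #103: 4+13+24+20+35 = 96
Depot - #101 - #102 - #105 - #103 - #104: 4+13+4+35+22 = 78
Depot - #101 - #102 - #105 - #104 - #103: 4+13+4+20+22 = 63
Depot - #101 - #103 - #102 - #104 - #105: 4+26+34+24+20 = 108
Depot - #101 - #103 - #102 - #105 - #104: 4+26+34+4+20 = 88
Depot - #101 - #103 - #104 - #102 - #105: 4+26+22+24+4 = 80
Depot - #101 - #103 - #104 - #105 - #102: 4+26+22+20+4 = 76
Depot - #101 - #103 - #105 - #102 - #104: 4+26+35+4+24 = 93
Depot - #101 - #103 - #105 - #104 - #102: 4+26+35+20+24 = 109
Depot - #101 - #104 - #102 - #103 - #105: 4+11+24+34+35 = 108
Depot - #101 - #104 - #102 - #105 - #103: 4+11+24+4+35 = 78
… (106 more)
Depot - #102 - #105 - #101 - #104 - #103: 9+4+9+11+22 = 55  ← best
The minimum is 55.
One shortest path: Depot → #102 → #105 → #101 → #104 → #103.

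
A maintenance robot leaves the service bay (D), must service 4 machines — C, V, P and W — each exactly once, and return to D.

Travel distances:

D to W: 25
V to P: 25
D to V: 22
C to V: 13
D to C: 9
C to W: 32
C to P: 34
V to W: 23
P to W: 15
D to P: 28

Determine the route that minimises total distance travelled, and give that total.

There are 12 distinct closed tours to check (reversals are equivalent).
D→C→V→P→W→D: 9+13+25+15+25 = 87
D→C→V→W→P→D: 9+13+23+15+28 = 88
D→C→P→V→W→D: 9+34+25+23+25 = 116
D→C→P→W→V→D: 9+34+15+23+22 = 103
D→C→W→V→P→D: 9+32+23+25+28 = 117
D→C→W→P→V→D: 9+32+15+25+22 = 103
D→V→C→P→W→D: 22+13+34+15+25 = 109
D→V→C→W→P→D: 22+13+32+15+28 = 110
D→V→P→C→W→D: 22+25+34+32+25 = 138
D→V→W→C→P→D: 22+23+32+34+28 = 139
D→P→C→V→W→D: 28+34+13+23+25 = 123
D→P→V→C→W→D: 28+25+13+32+25 = 123
The minimum is 87.
One optimal route: D → C → V → P → W → D (or its reverse).

Minimum total distance: 87.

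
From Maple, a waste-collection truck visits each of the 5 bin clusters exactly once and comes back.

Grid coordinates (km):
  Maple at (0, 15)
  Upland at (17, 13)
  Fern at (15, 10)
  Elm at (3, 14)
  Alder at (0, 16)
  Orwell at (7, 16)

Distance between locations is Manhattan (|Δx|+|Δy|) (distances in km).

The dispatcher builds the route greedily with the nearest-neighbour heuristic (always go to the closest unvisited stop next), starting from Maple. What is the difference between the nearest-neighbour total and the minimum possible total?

Maple: Alder=1, Elm=4, Orwell=8, Upland=19, Fern=20 ⇒ Alder
Alder: Elm=5, Orwell=7, Upland=20, Fern=21 ⇒ Elm
Elm: Orwell=6, Upland=15, Fern=16 ⇒ Orwell
Orwell: Upland=13, Fern=14 ⇒ Upland
Upland: Fern=5 ⇒ Fern
NN route Maple → Alder → Elm → Orwell → Upland → Fern → Maple costs 50.
Optimal: Maple → Elm → Upland → Fern → Orwell → Alder → Maple costs 46 (by enumerating all 60 distinct tours).
Excess = 50 − 46 = 4.

4 km longer than the optimal tour.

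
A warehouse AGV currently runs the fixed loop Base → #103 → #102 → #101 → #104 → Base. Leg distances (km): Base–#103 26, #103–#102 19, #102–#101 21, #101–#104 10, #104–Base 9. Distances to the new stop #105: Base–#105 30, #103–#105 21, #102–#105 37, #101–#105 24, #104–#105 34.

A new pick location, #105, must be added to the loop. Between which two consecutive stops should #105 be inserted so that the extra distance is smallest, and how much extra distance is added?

Insertion cost between consecutive stops i–j is d(i,#105) + d(#105,j) − d(i,j):
  between Base and #103: 30 + 21 − 26 = 25
  between #103 and #102: 21 + 37 − 19 = 39
  between #102 and #101: 37 + 24 − 21 = 40
  between #101 and #104: 24 + 34 − 10 = 48
  between #104 and Base: 34 + 30 − 9 = 55
Cheapest insertion is between Base and #103, adding 25.
New total = 85 + 25 = 110.

+25 km — insert #105 between Base and #103.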